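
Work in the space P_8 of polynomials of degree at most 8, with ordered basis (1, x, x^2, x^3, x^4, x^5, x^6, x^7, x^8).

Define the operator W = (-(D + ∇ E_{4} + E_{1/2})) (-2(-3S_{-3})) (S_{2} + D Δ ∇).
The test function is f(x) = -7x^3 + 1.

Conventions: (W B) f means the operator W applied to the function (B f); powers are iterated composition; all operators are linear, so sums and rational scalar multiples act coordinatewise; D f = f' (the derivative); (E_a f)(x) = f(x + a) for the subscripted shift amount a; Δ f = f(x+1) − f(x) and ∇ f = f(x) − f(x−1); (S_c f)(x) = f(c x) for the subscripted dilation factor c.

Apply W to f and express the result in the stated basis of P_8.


the image equals g(x) = -9072x^3 - 68040x^2 - 197316x - 336552

S_{2} f = -56x^3 + 1
∇ f = -21x^2 + 21x - 7
Δ ∇ f = -42x
D Δ ∇ f = -42
(S_{2} + D Δ ∇) f = -56x^3 - 41
S_{-3} (S_{2} + D Δ ∇) f = 1512x^3 - 41
(-3S_{-3}) (S_{2} + D Δ ∇) f = -4536x^3 + 123
(-2(-3S_{-3})) (S_{2} + D Δ ∇) f = 9072x^3 - 246
D (-2(-3S_{-3})) (S_{2} + D Δ ∇) f = 27216x^2
E_{4} (-2(-3S_{-3})) (S_{2} + D Δ ∇) f = 9072x^3 + 108864x^2 + 435456x + 580362
∇ E_{4} (-2(-3S_{-3})) (S_{2} + D Δ ∇) f = 27216x^2 + 190512x + 335664
E_{1/2} (-2(-3S_{-3})) (S_{2} + D Δ ∇) f = 9072x^3 + 13608x^2 + 6804x + 888
(D + ∇ E_{4} + E_{1/2}) (-2(-3S_{-3})) (S_{2} + D Δ ∇) f = 9072x^3 + 68040x^2 + 197316x + 336552
(-(D + ∇ E_{4} + E_{1/2})) (-2(-3S_{-3})) (S_{2} + D Δ ∇) f = -9072x^3 - 68040x^2 - 197316x - 336552


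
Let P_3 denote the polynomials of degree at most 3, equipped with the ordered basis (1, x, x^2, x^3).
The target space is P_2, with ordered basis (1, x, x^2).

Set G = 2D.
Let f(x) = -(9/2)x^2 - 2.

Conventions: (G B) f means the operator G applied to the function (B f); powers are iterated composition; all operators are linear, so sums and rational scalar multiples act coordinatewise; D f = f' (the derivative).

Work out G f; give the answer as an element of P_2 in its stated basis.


the result is g(x) = -18x

D f = -9x
(2D) f = -18x


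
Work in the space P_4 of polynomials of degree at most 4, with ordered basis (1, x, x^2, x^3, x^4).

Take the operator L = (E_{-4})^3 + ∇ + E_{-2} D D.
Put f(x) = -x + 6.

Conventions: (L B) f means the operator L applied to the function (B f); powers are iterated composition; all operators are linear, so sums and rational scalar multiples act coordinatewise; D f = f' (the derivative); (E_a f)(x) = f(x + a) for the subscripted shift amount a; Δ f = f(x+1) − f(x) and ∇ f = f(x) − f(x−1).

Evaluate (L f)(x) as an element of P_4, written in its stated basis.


the image equals g(x) = -x + 17

E_{-4} f = -x + 10
E_{-4} E_{-4} f = -x + 14
E_{-4} E_{-4} E_{-4} f = -x + 18
∇ f = -1
D f = -1
D D f = 0
E_{-2} D D f = 0
((E_{-4})^3 + ∇ + E_{-2} D D) f = -x + 17


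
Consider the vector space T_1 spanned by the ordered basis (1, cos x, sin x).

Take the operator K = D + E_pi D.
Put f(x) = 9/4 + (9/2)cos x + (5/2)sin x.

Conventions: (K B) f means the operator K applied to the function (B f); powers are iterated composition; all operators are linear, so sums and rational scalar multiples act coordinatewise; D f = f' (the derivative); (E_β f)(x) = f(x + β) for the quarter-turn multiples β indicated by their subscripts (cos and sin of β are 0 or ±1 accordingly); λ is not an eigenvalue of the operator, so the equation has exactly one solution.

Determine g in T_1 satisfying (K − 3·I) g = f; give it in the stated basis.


the image equals g(x) = -3/4 - (3/2)cos x - (5/6)sin x

write g with unknown coordinates in the stated basis and equate coefficients in (K − 3·I) g = f
solving from the highest basis element down gives g = -3/4 - (3/2)cos x - (5/6)sin x
check: K g = 0
so K g − 3·g = 9/4 + (9/2)cos x + (5/2)sin x = f ✓


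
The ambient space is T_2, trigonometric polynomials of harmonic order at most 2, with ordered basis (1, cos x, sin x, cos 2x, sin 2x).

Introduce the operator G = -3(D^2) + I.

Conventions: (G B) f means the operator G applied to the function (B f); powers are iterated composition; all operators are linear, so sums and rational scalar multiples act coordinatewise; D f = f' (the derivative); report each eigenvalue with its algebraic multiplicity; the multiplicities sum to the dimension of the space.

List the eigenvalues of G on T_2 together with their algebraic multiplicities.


image of 1: 1
image of cos x: 4cos x
image of sin x: 4sin x
image of cos 2x: 13cos 2x
image of sin 2x: 13sin 2x
the matrix is diagonal; its diagonal is (1, 4, 4, 13, 13)
for a triangular matrix the eigenvalues are the diagonal entries, with algebraic multiplicity their repetition count

λ = 1 (multiplicity 1), λ = 4 (multiplicity 2), λ = 13 (multiplicity 2)


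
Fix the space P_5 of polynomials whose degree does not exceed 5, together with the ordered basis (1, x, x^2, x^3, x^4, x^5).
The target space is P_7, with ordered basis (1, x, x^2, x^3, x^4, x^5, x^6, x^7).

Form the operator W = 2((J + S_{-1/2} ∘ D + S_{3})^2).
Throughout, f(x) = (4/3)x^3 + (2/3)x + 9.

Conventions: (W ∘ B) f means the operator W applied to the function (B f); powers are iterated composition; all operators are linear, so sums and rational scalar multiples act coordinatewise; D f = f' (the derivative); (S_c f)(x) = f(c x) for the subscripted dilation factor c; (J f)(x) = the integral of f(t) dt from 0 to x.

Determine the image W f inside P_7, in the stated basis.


the result is g(x) = (2/15)x^5 + 72x^4 + (17501/9)x^3 + 89x^2 + (248/3)x + 124/3

J f = (1/3)x^4 + (1/3)x^2 + 9x
D f = 4x^2 + 2/3
S_{-1/2} D f = x^2 + 2/3
S_{3} f = 36x^3 + 2x + 9
(J + S_{-1/2} ∘ D + S_{3}) f = (1/3)x^4 + 36x^3 + (4/3)x^2 + 11x + 29/3
J (J + S_{-1/2} ∘ D + S_{3}) f = (1/15)x^5 + 9x^4 + (4/9)x^3 + (11/2)x^2 + (29/3)x
D (J + S_{-1/2} ∘ D + S_{3}) f = (4/3)x^3 + 108x^2 + (8/3)x + 11
S_{-1/2} D (J + S_{-1/2} ∘ D + S_{3}) f = -(1/6)x^3 + 27x^2 - (4/3)x + 11
S_{3} (J + S_{-1/2} ∘ D + S_{3}) f = 27x^4 + 972x^3 + 12x^2 + 33x + 29/3
(J + S_{-1/2} ∘ D + S_{3}) (J + S_{-1/2} ∘ D + S_{3}) f = (1/15)x^5 + 36x^4 + (17501/18)x^3 + (89/2)x^2 + (124/3)x + 62/3
(2((J + S_{-1/2} ∘ D + S_{3})^2)) f = (2/15)x^5 + 72x^4 + (17501/9)x^3 + 89x^2 + (248/3)x + 124/3


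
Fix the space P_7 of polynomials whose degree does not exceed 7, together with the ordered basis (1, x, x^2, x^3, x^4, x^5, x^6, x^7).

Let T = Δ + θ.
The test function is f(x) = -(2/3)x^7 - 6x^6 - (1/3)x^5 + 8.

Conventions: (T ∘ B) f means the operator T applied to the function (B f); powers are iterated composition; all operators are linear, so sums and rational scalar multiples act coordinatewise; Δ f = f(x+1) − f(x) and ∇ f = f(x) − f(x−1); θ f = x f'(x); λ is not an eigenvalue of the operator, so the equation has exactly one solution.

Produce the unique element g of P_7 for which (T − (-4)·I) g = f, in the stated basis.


write g with unknown coordinates in the stated basis and equate coefficients in (T − (-4)·I) g = f
solving from the highest basis element down gives g = -(2/33)x^7 - (92/165)x^6 + (707/1485)x^5 + (2407/2376)x^4 + (883/1386)x^3 - (25897/49896)x^2 - (441103/623700)x + 66859/34650
check: T g = -(14/33)x^7 - (622/165)x^6 - (3323/1485)x^5 - (2407/594)x^4 - (1766/693)x^3 + (25897/12474)x^2 + (441103/155925)x + 4882/17325
so T g − (-4)·g = -(2/3)x^7 - 6x^6 - (1/3)x^5 + 8 = f ✓

the result is g(x) = -(2/33)x^7 - (92/165)x^6 + (707/1485)x^5 + (2407/2376)x^4 + (883/1386)x^3 - (25897/49896)x^2 - (441103/623700)x + 66859/34650


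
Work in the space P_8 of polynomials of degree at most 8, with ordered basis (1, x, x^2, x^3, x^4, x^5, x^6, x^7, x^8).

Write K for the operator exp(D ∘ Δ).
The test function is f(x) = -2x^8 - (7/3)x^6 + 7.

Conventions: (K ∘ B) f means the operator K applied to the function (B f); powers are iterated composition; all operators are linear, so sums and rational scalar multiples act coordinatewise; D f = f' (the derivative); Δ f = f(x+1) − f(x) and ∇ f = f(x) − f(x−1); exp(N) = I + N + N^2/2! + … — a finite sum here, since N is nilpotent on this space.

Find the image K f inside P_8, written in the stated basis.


g(x) = -2x^8 - (343/3)x^6 - 336x^5 - 2310x^4 - 7420x^3 - 19376x^2 - 31262x - 24425

order-1 term: -112x^6 - 336x^5 - 630x^4 - 700x^3 - 476x^2 - 182x - 30
order-2 term: -1680x^4 - 6720x^3 - 12180x^2 - 10920x - 3962
order-3 term: -6720x^2 - 20160x - 17080
order-4 term: -3360
the series for exp(D ∘ Δ) f terminates at order 4
exp(D ∘ Δ) f = -2x^8 - (343/3)x^6 - 336x^5 - 2310x^4 - 7420x^3 - 19376x^2 - 31262x - 24425


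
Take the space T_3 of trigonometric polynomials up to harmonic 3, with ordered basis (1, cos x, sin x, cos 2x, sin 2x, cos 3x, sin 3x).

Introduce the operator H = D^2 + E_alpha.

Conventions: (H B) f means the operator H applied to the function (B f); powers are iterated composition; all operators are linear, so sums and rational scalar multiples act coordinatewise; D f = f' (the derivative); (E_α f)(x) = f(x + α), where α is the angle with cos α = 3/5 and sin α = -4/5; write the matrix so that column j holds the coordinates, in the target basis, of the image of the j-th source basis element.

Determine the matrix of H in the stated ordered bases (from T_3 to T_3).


image of 1: 1
image of cos x: -(2/5)cos x + (4/5)sin x
image of sin x: -(4/5)cos x - (2/5)sin x
image of cos 2x: -(107/25)cos 2x + (24/25)sin 2x
image of sin 2x: -(24/25)cos 2x - (107/25)sin 2x
image of cos 3x: -(1242/125)cos 3x + (44/125)sin 3x
image of sin 3x: -(44/125)cos 3x - (1242/125)sin 3x
each image's coordinates form column j of the matrix

the matrix is [[1, 0, 0, 0, 0, 0, 0]; [0, -2/5, -4/5, 0, 0, 0, 0]; [0, 4/5, -2/5, 0, 0, 0, 0]; [0, 0, 0, -107/25, -24/25, 0, 0]; [0, 0, 0, 24/25, -107/25, 0, 0]; [0, 0, 0, 0, 0, -1242/125, -44/125]; [0, 0, 0, 0, 0, 44/125, -1242/125]] (rows listed top to bottom)


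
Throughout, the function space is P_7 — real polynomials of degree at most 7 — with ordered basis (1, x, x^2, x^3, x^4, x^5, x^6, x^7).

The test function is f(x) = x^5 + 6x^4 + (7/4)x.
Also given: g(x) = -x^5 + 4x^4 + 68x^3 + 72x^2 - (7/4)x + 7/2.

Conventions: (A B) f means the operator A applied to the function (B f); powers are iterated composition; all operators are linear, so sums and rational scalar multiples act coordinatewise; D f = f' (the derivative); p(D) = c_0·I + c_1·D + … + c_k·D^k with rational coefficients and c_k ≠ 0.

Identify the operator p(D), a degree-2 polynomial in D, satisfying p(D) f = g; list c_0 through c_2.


D^0 f = x^5 + 6x^4 + (7/4)x
D^1 f = 5x^4 + 24x^3 + 7/4
D^2 f = 20x^3 + 72x^2
matching coefficients of g against c_0 f + c_1 Df + … from the top degree down determines the c_i
solution: c_0 = -1, c_1 = 2, c_2 = 1

c_0 = -1, c_1 = 2, c_2 = 1


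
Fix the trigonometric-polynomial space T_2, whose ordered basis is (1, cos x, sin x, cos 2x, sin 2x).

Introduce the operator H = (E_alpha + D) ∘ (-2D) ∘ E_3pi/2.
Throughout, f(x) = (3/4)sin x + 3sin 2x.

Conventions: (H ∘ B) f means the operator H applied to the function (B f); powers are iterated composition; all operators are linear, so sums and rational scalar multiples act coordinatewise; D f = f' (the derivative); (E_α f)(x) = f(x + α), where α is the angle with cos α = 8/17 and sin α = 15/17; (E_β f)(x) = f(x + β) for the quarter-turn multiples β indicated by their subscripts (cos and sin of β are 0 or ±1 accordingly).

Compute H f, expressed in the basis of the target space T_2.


E_3pi/2 f = -(3/4)cos x - 3sin 2x
D E_3pi/2 f = (3/4)sin x - 6cos 2x
(-2D) E_3pi/2 f = -(3/2)sin x + 12cos 2x
E_alpha ((-2D) ∘ E_3pi/2) f = -(45/34)cos x - (12/17)sin x - (1932/289)cos 2x - (2880/289)sin 2x
D ((-2D) ∘ E_3pi/2) f = -(3/2)cos x - 24sin 2x
(E_alpha + D) ((-2D) ∘ E_3pi/2) f = -(48/17)cos x - (12/17)sin x - (1932/289)cos 2x - (9816/289)sin 2x

the image equals g(x) = -(48/17)cos x - (12/17)sin x - (1932/289)cos 2x - (9816/289)sin 2x


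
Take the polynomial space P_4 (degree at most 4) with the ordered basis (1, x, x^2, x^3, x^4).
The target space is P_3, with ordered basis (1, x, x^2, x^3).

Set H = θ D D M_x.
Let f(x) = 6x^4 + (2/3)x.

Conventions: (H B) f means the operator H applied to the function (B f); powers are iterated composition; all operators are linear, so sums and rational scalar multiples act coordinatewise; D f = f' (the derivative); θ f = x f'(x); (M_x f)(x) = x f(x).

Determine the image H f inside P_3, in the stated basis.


the result is g(x) = 360x^3

M_x f = 6x^5 + (2/3)x^2
D M_x f = 30x^4 + (4/3)x
D D M_x f = 120x^3 + 4/3
θ (D D M_x) f = 360x^3


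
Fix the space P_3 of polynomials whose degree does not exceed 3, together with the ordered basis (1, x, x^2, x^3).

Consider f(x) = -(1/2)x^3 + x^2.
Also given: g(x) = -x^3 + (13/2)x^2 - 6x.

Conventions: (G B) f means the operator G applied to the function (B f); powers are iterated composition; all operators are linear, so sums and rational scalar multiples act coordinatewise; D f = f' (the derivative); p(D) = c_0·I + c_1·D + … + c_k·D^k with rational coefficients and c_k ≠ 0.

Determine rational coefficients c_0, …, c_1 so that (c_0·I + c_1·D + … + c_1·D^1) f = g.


p(D) = 2·I − 3·D, i.e. c_0 = 2, c_1 = -3

D^0 f = -(1/2)x^3 + x^2
D^1 f = -(3/2)x^2 + 2x
matching coefficients of g against c_0 f + c_1 Df + … from the top degree down determines the c_i
solution: c_0 = 2, c_1 = -3


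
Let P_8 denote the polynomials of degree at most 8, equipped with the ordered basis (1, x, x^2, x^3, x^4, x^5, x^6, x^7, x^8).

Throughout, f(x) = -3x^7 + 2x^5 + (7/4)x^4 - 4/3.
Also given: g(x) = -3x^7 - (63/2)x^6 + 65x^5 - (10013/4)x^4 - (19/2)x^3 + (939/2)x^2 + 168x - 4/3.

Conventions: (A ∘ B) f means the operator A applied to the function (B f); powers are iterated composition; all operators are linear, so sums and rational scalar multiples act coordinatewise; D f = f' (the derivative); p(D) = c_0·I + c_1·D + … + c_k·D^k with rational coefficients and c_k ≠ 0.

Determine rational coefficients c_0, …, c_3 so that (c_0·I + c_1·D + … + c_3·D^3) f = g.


D^0 f = -3x^7 + 2x^5 + (7/4)x^4 - 4/3
D^1 f = -21x^6 + 10x^4 + 7x^3
D^2 f = -126x^5 + 40x^3 + 21x^2
D^3 f = -630x^4 + 120x^2 + 42x
matching coefficients of g against c_0 f + c_1 Df + … from the top degree down determines the c_i
solution: c_0 = 1, c_1 = 3/2, c_2 = -1/2, c_3 = 4

c_0 = 1, c_1 = 3/2, c_2 = -1/2, c_3 = 4


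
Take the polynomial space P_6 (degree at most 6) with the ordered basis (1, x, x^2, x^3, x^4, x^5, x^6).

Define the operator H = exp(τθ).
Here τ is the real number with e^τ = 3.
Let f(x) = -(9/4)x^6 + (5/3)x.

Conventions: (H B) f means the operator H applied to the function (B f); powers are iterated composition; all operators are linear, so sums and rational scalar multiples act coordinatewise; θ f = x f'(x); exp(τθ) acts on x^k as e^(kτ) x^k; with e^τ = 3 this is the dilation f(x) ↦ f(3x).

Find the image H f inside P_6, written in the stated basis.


exp(τθ) x^k = e^(kτ) x^k; with e^τ = 3 this sends x^k to 3^k x^k
x ↦ 3 x
x^6 ↦ 729 x^6
applying this coordinatewise to f: exp(τθ) f = -(6561/4)x^6 + 5x

g(x) = -(6561/4)x^6 + 5x


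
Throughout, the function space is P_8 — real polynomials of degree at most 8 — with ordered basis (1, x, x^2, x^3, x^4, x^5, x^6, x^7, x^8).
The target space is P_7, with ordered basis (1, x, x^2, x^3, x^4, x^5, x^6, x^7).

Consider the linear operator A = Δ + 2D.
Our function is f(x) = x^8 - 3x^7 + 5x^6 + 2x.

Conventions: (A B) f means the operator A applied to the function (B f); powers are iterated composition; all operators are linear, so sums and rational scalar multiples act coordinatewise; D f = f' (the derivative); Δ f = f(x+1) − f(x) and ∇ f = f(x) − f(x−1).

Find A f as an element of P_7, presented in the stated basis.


Δ f = 8x^7 + 7x^6 + 23x^5 + 40x^4 + 51x^3 + 40x^2 + 17x + 5
D f = 8x^7 - 21x^6 + 30x^5 + 2
(2D) f = 16x^7 - 42x^6 + 60x^5 + 4
(Δ + 2D) f = 24x^7 - 35x^6 + 83x^5 + 40x^4 + 51x^3 + 40x^2 + 17x + 9

g(x) = 24x^7 - 35x^6 + 83x^5 + 40x^4 + 51x^3 + 40x^2 + 17x + 9


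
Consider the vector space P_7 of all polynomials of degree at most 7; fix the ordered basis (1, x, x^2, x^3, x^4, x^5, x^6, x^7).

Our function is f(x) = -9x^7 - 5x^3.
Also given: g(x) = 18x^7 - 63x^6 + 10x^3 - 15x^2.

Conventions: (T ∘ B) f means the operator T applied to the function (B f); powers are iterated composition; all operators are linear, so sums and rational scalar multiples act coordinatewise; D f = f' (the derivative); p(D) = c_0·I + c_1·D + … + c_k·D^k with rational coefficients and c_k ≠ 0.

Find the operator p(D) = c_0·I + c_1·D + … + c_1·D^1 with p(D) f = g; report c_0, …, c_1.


D^0 f = -9x^7 - 5x^3
D^1 f = -63x^6 - 15x^2
matching coefficients of g against c_0 f + c_1 Df + … from the top degree down determines the c_i
solution: c_0 = -2, c_1 = 1

p(D) = -2·I + D, i.e. c_0 = -2, c_1 = 1


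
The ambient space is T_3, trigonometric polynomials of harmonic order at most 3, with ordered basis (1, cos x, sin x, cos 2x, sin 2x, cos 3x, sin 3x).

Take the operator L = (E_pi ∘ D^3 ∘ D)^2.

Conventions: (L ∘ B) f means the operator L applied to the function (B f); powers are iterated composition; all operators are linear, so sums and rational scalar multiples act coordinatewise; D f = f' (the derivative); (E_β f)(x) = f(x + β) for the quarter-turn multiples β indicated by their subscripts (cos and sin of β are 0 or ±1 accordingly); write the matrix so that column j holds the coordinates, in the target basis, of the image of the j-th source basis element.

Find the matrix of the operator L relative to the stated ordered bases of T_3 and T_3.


image of 1: 0
image of cos x: cos x
image of sin x: sin x
image of cos 2x: 256cos 2x
image of sin 2x: 256sin 2x
image of cos 3x: 6561cos 3x
image of sin 3x: 6561sin 3x
each image's coordinates form column j of the matrix

the matrix is [[0, 0, 0, 0, 0, 0, 0]; [0, 1, 0, 0, 0, 0, 0]; [0, 0, 1, 0, 0, 0, 0]; [0, 0, 0, 256, 0, 0, 0]; [0, 0, 0, 0, 256, 0, 0]; [0, 0, 0, 0, 0, 6561, 0]; [0, 0, 0, 0, 0, 0, 6561]] (rows listed top to bottom)


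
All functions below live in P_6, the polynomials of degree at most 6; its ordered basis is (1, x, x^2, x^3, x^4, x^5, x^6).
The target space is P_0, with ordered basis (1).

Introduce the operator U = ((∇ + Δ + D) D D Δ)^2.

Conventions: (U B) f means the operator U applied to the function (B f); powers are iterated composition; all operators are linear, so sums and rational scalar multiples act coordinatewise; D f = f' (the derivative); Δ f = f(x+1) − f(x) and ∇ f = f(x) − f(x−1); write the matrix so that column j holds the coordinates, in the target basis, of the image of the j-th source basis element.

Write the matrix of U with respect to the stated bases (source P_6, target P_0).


the matrix is [[0, 0, 0, 0, 0, 0, 0]] (rows listed top to bottom)

image of 1: 0
image of x: 0
image of x^2: 0
image of x^3: 0
image of x^4: 0
image of x^5: 0
image of x^6: 0
each image's coordinates form column j of the matrix


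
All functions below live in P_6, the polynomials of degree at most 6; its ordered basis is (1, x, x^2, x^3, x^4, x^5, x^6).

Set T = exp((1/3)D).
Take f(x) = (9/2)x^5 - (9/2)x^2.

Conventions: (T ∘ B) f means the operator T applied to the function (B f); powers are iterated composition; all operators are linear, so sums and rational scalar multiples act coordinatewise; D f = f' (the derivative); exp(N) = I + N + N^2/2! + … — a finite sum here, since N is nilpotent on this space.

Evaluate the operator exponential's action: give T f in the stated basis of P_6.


the result is g(x) = (9/2)x^5 + (15/2)x^4 + 5x^3 - (17/6)x^2 - (49/18)x - 13/27

order-1 term: (15/2)x^4 - 3x
order-2 term: 5x^3 - 1/2
order-3 term: (5/3)x^2
order-4 term: (5/18)x
order-5 term: 1/54
the series for exp((1/3)D) f terminates at order 5
exp((1/3)D) f = (9/2)x^5 + (15/2)x^4 + 5x^3 - (17/6)x^2 - (49/18)x - 13/27


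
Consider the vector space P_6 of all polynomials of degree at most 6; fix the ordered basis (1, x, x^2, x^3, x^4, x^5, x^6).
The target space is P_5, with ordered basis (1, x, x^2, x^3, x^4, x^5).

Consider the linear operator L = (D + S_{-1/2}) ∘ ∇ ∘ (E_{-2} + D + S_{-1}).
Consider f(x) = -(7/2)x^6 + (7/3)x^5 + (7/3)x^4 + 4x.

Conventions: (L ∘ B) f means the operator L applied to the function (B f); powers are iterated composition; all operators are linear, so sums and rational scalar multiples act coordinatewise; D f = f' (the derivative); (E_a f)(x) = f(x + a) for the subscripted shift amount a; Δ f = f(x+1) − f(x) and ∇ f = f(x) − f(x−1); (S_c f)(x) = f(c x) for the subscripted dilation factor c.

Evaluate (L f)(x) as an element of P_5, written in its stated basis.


g(x) = (21/16)x^5 - (1575/8)x^4 + (3969/4)x^3 - (11067/4)x^2 + (57253/6)x - 6734/3

E_{-2} f = -(7/2)x^6 + (133/3)x^5 - 231x^4 + (1904/3)x^3 - (2912/3)x^2 + 788x - 808/3
D f = -21x^5 + (35/3)x^4 + (28/3)x^3 + 4
S_{-1} f = -(7/2)x^6 - (7/3)x^5 + (7/3)x^4 - 4x
(E_{-2} + D + S_{-1}) f = -7x^6 + 21x^5 - 217x^4 + 644x^3 - (2912/3)x^2 + 784x - 796/3
∇ (E_{-2} + D + S_{-1}) f = -42x^5 + 210x^4 - 1218x^3 + 3549x^2 - (14665/3)x + 7931/3
D ∇ (E_{-2} + D + S_{-1}) f = -210x^4 + 840x^3 - 3654x^2 + 7098x - 14665/3
S_{-1/2} ∇ (E_{-2} + D + S_{-1}) f = (21/16)x^5 + (105/8)x^4 + (609/4)x^3 + (3549/4)x^2 + (14665/6)x + 7931/3
(D + S_{-1/2}) ∇ (E_{-2} + D + S_{-1}) f = (21/16)x^5 - (1575/8)x^4 + (3969/4)x^3 - (11067/4)x^2 + (57253/6)x - 6734/3


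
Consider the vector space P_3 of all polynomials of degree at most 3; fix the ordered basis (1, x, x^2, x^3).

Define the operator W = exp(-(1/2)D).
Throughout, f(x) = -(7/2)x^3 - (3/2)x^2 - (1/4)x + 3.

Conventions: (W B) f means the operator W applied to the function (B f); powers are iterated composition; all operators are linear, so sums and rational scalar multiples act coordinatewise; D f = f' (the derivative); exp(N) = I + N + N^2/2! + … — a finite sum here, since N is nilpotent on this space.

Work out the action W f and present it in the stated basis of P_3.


the image equals g(x) = -(7/2)x^3 + (15/4)x^2 - (11/8)x + 51/16

order-1 term: (21/4)x^2 + (3/2)x + 1/8
order-2 term: -(21/8)x - 3/8
order-3 term: 7/16
the series for exp(-(1/2)D) f terminates at order 3
exp(-(1/2)D) f = -(7/2)x^3 + (15/4)x^2 - (11/8)x + 51/16


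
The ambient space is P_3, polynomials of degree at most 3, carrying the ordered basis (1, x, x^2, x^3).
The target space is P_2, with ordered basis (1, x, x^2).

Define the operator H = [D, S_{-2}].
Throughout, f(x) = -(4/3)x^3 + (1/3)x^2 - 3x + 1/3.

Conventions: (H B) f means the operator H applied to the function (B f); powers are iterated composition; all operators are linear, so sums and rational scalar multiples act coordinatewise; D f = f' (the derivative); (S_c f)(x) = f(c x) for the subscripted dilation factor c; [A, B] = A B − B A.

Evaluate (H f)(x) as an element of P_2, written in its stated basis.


the image equals g(x) = 48x^2 + 4x + 9

S_{-2} f = (32/3)x^3 + (4/3)x^2 + 6x + 1/3
D S_{-2} f = 32x^2 + (8/3)x + 6
D f = -4x^2 + (2/3)x - 3
S_{-2} D f = -16x^2 - (4/3)x - 3
[D, S_{-2}] f = 48x^2 + 4x + 9


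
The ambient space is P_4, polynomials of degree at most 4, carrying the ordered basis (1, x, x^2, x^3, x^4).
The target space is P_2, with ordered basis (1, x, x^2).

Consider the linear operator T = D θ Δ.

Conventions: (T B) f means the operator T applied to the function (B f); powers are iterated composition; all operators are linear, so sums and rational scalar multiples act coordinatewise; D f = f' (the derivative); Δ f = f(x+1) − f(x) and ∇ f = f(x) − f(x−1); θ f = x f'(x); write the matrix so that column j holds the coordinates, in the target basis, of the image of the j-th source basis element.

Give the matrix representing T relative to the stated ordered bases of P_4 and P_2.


the matrix is [[0, 0, 2, 3, 4]; [0, 0, 0, 12, 24]; [0, 0, 0, 0, 36]] (rows listed top to bottom)

image of 1: 0
image of x: 0
image of x^2: 2
image of x^3: 12x + 3
image of x^4: 36x^2 + 24x + 4
each image's coordinates form column j of the matrix


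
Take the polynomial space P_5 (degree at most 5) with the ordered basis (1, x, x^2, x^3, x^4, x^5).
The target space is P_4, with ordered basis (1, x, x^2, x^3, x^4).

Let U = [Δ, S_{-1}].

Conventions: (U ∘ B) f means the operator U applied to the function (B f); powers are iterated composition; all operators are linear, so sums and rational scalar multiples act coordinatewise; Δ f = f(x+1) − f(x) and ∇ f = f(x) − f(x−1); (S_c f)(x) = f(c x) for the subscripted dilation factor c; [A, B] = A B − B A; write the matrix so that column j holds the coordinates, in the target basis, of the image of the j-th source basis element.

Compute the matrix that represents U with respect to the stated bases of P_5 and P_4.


the matrix is [[0, -2, 0, -2, 0, -2]; [0, 0, 4, 0, 8, 0]; [0, 0, 0, -6, 0, -20]; [0, 0, 0, 0, 8, 0]; [0, 0, 0, 0, 0, -10]] (rows listed top to bottom)

image of 1: 0
image of x: -2
image of x^2: 4x
image of x^3: -6x^2 - 2
image of x^4: 8x^3 + 8x
image of x^5: -10x^4 - 20x^2 - 2
each image's coordinates form column j of the matrix


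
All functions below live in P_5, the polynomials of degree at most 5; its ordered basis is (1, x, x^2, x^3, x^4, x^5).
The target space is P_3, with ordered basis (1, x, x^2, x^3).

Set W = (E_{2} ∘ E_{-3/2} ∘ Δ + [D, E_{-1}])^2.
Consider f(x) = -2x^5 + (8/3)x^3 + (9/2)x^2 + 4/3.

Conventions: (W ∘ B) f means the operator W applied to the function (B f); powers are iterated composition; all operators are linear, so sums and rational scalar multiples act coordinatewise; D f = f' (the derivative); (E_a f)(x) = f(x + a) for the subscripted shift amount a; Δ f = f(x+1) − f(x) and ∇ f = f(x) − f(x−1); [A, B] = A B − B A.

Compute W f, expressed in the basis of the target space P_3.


Δ f = -10x^4 - 20x^3 - 12x^2 + 7x + 31/6
E_{-3/2} Δ f = -10x^4 + 40x^3 - 57x^2 + 43x - 371/24
E_{2} E_{-3/2} Δ f = -10x^4 - 40x^3 - 57x^2 - 25x + 61/24
E_{-1} f = -2x^5 + 10x^4 - (52/3)x^3 + (33/2)x^2 - 11x + 31/6
D E_{-1} f = -10x^4 + 40x^3 - 52x^2 + 33x - 11
D f = -10x^4 + 8x^2 + 9x
E_{-1} D f = -10x^4 + 40x^3 - 52x^2 + 33x - 11
[D, E_{-1}] f = 0
(E_{2} ∘ E_{-3/2} ∘ Δ + [D, E_{-1}]) f = -10x^4 - 40x^3 - 57x^2 - 25x + 61/24
Δ (E_{2} ∘ E_{-3/2} ∘ Δ + [D, E_{-1}]) f = -40x^3 - 180x^2 - 274x - 132
E_{-3/2} Δ (E_{2} ∘ E_{-3/2} ∘ Δ + [D, E_{-1}]) f = -40x^3 - 4x + 9
E_{2} E_{-3/2} Δ (E_{2} ∘ E_{-3/2} ∘ Δ + [D, E_{-1}]) f = -40x^3 - 240x^2 - 484x - 319
E_{-1} (E_{2} ∘ E_{-3/2} ∘ Δ + [D, E_{-1}]) f = -10x^4 + 3x^2 + 9x + 13/24
D E_{-1} (E_{2} ∘ E_{-3/2} ∘ Δ + [D, E_{-1}]) f = -40x^3 + 6x + 9
D (E_{2} ∘ E_{-3/2} ∘ Δ + [D, E_{-1}]) f = -40x^3 - 120x^2 - 114x - 25
E_{-1} D (E_{2} ∘ E_{-3/2} ∘ Δ + [D, E_{-1}]) f = -40x^3 + 6x + 9
[D, E_{-1}] (E_{2} ∘ E_{-3/2} ∘ Δ + [D, E_{-1}]) f = 0
(E_{2} ∘ E_{-3/2} ∘ Δ + [D, E_{-1}]) (E_{2} ∘ E_{-3/2} ∘ Δ + [D, E_{-1}]) f = -40x^3 - 240x^2 - 484x - 319

g(x) = -40x^3 - 240x^2 - 484x - 319


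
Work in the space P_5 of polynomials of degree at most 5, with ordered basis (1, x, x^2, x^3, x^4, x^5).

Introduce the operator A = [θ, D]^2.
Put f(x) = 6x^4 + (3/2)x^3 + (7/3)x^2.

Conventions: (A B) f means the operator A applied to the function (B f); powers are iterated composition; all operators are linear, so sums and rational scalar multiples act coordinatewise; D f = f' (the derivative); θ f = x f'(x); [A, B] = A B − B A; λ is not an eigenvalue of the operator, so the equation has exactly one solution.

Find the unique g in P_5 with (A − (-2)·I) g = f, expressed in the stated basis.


g(x) = 3x^4 + (3/4)x^3 - (101/6)x^2 - (9/4)x + 101/6

write g with unknown coordinates in the stated basis and equate coefficients in (A − (-2)·I) g = f
solving from the highest basis element down gives g = 3x^4 + (3/4)x^3 - (101/6)x^2 - (9/4)x + 101/6
check: A g = 36x^2 + (9/2)x - 101/3
so A g − (-2)·g = 6x^4 + (3/2)x^3 + (7/3)x^2 = f ✓


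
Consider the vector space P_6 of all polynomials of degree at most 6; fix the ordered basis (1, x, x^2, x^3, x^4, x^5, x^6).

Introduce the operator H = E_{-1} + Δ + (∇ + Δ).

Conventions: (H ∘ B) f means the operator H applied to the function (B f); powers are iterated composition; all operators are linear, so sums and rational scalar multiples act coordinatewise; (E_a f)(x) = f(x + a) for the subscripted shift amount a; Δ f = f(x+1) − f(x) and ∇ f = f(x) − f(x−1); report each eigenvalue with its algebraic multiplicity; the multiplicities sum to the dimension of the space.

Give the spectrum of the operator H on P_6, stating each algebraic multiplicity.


λ = 1 (multiplicity 7)

image of 1: 1
image of x: x + 2
image of x^2: x^2 + 4x + 2
image of x^3: x^3 + 6x^2 + 6x + 2
image of x^4: x^4 + 8x^3 + 12x^2 + 8x + 2
image of x^5: x^5 + 10x^4 + 20x^3 + 20x^2 + 10x + 2
image of x^6: x^6 + 12x^5 + 30x^4 + 40x^3 + 30x^2 + 12x + 2
the matrix is upper triangular; its diagonal is (1, 1, 1, 1, 1, 1, 1)
for a triangular matrix the eigenvalues are the diagonal entries, with algebraic multiplicity their repetition count


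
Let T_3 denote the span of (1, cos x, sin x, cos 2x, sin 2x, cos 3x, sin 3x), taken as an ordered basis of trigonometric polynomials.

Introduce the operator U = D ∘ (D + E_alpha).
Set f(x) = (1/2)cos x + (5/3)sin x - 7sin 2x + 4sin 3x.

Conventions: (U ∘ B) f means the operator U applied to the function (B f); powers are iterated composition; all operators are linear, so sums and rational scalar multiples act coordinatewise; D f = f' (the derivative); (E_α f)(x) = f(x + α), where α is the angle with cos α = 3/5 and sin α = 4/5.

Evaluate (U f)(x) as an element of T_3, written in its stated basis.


the result is g(x) = (1/10)cos x - (33/10)sin x + (98/25)cos 2x + (1036/25)sin 2x - (1404/125)cos 3x - (5028/125)sin 3x

D f = (5/3)cos x - (1/2)sin x - 14cos 2x + 12cos 3x
E_alpha f = (49/30)cos x + (3/5)sin x - (168/25)cos 2x + (49/25)sin 2x + (176/125)cos 3x - (468/125)sin 3x
(D + E_alpha) f = (33/10)cos x + (1/10)sin x - (518/25)cos 2x + (49/25)sin 2x + (1676/125)cos 3x - (468/125)sin 3x
D (D + E_alpha) f = (1/10)cos x - (33/10)sin x + (98/25)cos 2x + (1036/25)sin 2x - (1404/125)cos 3x - (5028/125)sin 3x


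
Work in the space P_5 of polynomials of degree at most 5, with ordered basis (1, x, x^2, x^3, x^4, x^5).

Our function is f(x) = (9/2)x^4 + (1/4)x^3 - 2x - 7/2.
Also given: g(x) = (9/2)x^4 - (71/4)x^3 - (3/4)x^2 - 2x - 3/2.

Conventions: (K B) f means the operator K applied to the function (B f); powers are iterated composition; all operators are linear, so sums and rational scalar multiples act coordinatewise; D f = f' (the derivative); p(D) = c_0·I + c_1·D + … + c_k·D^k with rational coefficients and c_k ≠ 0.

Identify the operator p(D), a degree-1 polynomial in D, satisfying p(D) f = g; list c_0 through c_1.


D^0 f = (9/2)x^4 + (1/4)x^3 - 2x - 7/2
D^1 f = 18x^3 + (3/4)x^2 - 2
matching coefficients of g against c_0 f + c_1 Df + … from the top degree down determines the c_i
solution: c_0 = 1, c_1 = -1

p(D) = I − D, i.e. c_0 = 1, c_1 = -1


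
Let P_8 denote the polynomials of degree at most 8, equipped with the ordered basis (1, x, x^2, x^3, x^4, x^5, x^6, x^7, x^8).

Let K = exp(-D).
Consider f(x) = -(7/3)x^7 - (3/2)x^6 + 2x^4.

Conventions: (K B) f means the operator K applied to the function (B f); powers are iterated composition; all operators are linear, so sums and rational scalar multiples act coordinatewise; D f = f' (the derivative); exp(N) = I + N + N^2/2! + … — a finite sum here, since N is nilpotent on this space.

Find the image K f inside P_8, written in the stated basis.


g(x) = -(7/3)x^7 + (89/6)x^6 - 40x^5 + (367/6)x^4 - (179/3)x^3 + (77/2)x^2 - (46/3)x + 17/6

order-1 term: (49/3)x^6 + 9x^5 - 8x^3
order-2 term: -49x^5 - (45/2)x^4 + 12x^2
order-3 term: (245/3)x^4 + 30x^3 - 8x
order-4 term: -(245/3)x^3 - (45/2)x^2 + 2
order-5 term: 49x^2 + 9x
order-6 term: -(49/3)x - 3/2
order-7 term: 7/3
the series for exp(-D) f terminates at order 7
exp(-D) f = -(7/3)x^7 + (89/6)x^6 - 40x^5 + (367/6)x^4 - (179/3)x^3 + (77/2)x^2 - (46/3)x + 17/6


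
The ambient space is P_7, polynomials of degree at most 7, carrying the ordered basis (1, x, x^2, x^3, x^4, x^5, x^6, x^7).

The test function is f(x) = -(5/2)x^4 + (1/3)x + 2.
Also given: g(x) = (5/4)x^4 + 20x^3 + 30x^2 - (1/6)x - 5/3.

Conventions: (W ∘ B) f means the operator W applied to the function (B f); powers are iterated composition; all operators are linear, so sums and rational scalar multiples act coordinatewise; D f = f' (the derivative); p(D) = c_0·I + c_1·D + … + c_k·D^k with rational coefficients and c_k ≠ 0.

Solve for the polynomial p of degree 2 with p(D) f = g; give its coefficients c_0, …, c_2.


D^0 f = -(5/2)x^4 + (1/3)x + 2
D^1 f = -10x^3 + 1/3
D^2 f = -30x^2
matching coefficients of g against c_0 f + c_1 Df + … from the top degree down determines the c_i
solution: c_0 = -1/2, c_1 = -2, c_2 = -1

p(D) = -(1/2)·I − 2·D − D^2, i.e. c_0 = -1/2, c_1 = -2, c_2 = -1


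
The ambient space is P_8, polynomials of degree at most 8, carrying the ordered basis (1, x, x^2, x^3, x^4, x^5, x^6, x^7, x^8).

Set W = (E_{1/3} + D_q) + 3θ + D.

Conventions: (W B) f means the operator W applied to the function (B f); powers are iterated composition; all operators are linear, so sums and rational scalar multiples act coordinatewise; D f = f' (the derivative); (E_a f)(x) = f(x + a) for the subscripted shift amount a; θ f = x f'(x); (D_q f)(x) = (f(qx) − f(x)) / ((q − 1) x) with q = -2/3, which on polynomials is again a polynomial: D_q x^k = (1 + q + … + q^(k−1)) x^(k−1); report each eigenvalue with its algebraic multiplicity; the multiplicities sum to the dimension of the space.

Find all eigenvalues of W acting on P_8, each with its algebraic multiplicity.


image of 1: 1
image of x: 4x + 7/3
image of x^2: 7x^2 + 3x + 1/9
image of x^3: 10x^3 + (43/9)x^2 + (1/3)x + 1/27
image of x^4: 13x^4 + (157/27)x^3 + (2/3)x^2 + (4/27)x + 1/81
image of x^5: 16x^5 + (595/81)x^4 + (10/9)x^3 + (10/27)x^2 + (5/81)x + 1/243
image of x^6: 19x^6 + (2077/243)x^5 + (5/3)x^4 + (20/27)x^3 + (5/27)x^2 + (2/81)x + 1/729
image of x^7: 22x^7 + (7267/729)x^6 + (7/3)x^5 + (35/27)x^4 + (35/81)x^3 + (7/81)x^2 + (7/729)x + 1/2187
image of x^8: 25x^8 + (24589/2187)x^7 + (28/9)x^6 + (56/27)x^5 + (70/81)x^4 + (56/243)x^3 + (28/729)x^2 + (8/2187)x + 1/6561
the matrix is upper triangular; its diagonal is (1, 4, 7, 10, 13, 16, 19, 22, 25)
for a triangular matrix the eigenvalues are the diagonal entries, with algebraic multiplicity their repetition count

λ = 1 (multiplicity 1), λ = 4 (multiplicity 1), λ = 7 (multiplicity 1), λ = 10 (multiplicity 1), λ = 13 (multiplicity 1), λ = 16 (multiplicity 1), λ = 19 (multiplicity 1), λ = 22 (multiplicity 1), λ = 25 (multiplicity 1)


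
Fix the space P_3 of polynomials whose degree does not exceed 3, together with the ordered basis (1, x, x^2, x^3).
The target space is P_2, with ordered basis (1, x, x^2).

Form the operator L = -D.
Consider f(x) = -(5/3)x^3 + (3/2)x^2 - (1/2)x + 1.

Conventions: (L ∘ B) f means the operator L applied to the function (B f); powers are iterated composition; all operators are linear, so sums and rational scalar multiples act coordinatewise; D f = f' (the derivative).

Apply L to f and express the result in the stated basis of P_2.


D f = -5x^2 + 3x - 1/2
(-D) f = 5x^2 - 3x + 1/2

the result is g(x) = 5x^2 - 3x + 1/2


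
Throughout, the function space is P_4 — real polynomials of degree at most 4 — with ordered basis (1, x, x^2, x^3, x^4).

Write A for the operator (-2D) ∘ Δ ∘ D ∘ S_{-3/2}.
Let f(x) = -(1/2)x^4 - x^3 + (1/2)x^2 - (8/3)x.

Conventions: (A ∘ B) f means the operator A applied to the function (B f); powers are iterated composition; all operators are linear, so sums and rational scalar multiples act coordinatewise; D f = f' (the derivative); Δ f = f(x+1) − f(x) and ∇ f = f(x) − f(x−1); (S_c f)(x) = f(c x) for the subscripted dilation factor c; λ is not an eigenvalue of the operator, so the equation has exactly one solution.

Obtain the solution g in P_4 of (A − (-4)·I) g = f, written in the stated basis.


write g with unknown coordinates in the stated basis and equate coefficients in (A − (-4)·I) g = f
solving from the highest basis element down gives g = -(1/8)x^4 - (1/4)x^3 + (1/8)x^2 - (793/96)x - 81/64
check: A g = (243/8)x + 81/16
so A g − (-4)·g = -(1/2)x^4 - x^3 + (1/2)x^2 - (8/3)x = f ✓

the image equals g(x) = -(1/8)x^4 - (1/4)x^3 + (1/8)x^2 - (793/96)x - 81/64


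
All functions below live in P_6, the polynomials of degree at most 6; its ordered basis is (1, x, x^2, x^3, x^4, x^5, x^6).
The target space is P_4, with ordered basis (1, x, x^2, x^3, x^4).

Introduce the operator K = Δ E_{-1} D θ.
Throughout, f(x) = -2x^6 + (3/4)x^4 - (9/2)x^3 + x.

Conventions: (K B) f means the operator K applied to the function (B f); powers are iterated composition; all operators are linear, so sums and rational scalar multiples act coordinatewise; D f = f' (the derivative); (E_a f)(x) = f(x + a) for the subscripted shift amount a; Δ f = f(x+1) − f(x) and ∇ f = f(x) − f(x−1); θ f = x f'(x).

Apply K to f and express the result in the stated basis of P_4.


the result is g(x) = -360x^4 + 720x^3 - 684x^2 + 243x - 39/2

θ f = -12x^6 + 3x^4 - (27/2)x^3 + x
D θ f = -72x^5 + 12x^3 - (81/2)x^2 + 1
E_{-1} D θ f = -72x^5 + 360x^4 - 708x^3 + (1287/2)x^2 - 243x + 41/2
Δ E_{-1} D θ f = -360x^4 + 720x^3 - 684x^2 + 243x - 39/2


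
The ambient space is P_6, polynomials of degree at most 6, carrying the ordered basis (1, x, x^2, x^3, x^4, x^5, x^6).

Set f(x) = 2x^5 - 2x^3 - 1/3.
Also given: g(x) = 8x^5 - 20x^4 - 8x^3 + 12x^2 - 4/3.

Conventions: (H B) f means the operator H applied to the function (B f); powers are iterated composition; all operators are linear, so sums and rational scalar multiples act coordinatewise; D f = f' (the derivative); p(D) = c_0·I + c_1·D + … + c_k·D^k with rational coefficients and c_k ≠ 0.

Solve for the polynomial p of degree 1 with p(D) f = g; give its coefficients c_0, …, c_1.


D^0 f = 2x^5 - 2x^3 - 1/3
D^1 f = 10x^4 - 6x^2
matching coefficients of g against c_0 f + c_1 Df + … from the top degree down determines the c_i
solution: c_0 = 4, c_1 = -2

p(D) = 4·I − 2·D, i.e. c_0 = 4, c_1 = -2


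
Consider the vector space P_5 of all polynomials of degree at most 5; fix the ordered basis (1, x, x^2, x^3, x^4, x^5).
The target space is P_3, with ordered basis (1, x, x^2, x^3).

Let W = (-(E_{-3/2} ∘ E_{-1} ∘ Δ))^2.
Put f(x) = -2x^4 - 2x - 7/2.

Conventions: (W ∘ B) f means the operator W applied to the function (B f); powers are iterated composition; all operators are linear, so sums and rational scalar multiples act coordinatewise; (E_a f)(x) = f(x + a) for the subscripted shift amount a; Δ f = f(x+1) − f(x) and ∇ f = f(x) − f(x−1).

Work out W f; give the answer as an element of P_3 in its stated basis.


the result is g(x) = -24x^2 + 192x - 388

Δ f = -8x^3 - 12x^2 - 8x - 4
E_{-1} Δ f = -8x^3 + 12x^2 - 8x
E_{-3/2} E_{-1} Δ f = -8x^3 + 48x^2 - 98x + 66
(-(E_{-3/2} ∘ E_{-1} ∘ Δ)) f = 8x^3 - 48x^2 + 98x - 66
Δ (-(E_{-3/2} ∘ E_{-1} ∘ Δ)) f = 24x^2 - 72x + 58
E_{-1} Δ (-(E_{-3/2} ∘ E_{-1} ∘ Δ)) f = 24x^2 - 120x + 154
E_{-3/2} E_{-1} Δ (-(E_{-3/2} ∘ E_{-1} ∘ Δ)) f = 24x^2 - 192x + 388
(-(E_{-3/2} ∘ E_{-1} ∘ Δ)) (-(E_{-3/2} ∘ E_{-1} ∘ Δ)) f = -24x^2 + 192x - 388


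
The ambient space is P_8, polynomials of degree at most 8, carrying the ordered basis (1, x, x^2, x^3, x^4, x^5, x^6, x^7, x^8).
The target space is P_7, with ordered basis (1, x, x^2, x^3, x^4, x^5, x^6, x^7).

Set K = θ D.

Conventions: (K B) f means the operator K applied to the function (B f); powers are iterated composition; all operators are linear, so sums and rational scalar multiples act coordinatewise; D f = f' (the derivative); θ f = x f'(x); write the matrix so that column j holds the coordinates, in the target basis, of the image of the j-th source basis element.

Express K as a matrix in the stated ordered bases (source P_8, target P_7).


image of 1: 0
image of x: 0
image of x^2: 2x
image of x^3: 6x^2
image of x^4: 12x^3
image of x^5: 20x^4
image of x^6: 30x^5
image of x^7: 42x^6
image of x^8: 56x^7
each image's coordinates form column j of the matrix

the matrix is [[0, 0, 0, 0, 0, 0, 0, 0, 0]; [0, 0, 2, 0, 0, 0, 0, 0, 0]; [0, 0, 0, 6, 0, 0, 0, 0, 0]; [0, 0, 0, 0, 12, 0, 0, 0, 0]; [0, 0, 0, 0, 0, 20, 0, 0, 0]; [0, 0, 0, 0, 0, 0, 30, 0, 0]; [0, 0, 0, 0, 0, 0, 0, 42, 0]; [0, 0, 0, 0, 0, 0, 0, 0, 56]] (rows listed top to bottom)
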